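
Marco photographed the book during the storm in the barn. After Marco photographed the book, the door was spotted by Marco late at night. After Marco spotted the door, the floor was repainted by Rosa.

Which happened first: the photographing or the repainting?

the photographing

The connectives place the photographing before the repainting.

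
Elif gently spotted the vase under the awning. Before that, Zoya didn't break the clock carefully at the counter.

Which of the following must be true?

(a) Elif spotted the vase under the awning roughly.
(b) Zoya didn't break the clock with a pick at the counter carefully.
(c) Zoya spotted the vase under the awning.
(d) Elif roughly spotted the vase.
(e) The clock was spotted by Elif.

(a) Not entailed — 'roughly' adds a manner not in (and inconsistent with) the original.
(b) Entailed — under negation, adding a further restriction is entailed: if no such breaking event occurred, none occurred with a pick either.
(c) Not entailed — the passage has Elif spotting the vase, not Zoya.
(d) Not entailed — 'roughly' adds a manner not in (and inconsistent with) the original.
(e) Not entailed — Elif spotted the vase, not the clock; the clock belongs to the breaking event.

(b)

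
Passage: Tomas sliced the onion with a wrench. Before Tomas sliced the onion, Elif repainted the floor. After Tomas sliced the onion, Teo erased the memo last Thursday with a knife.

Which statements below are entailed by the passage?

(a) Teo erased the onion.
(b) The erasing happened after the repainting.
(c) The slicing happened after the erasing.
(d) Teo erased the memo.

(b), (d)

(a) Not entailed — Teo erased the memo, not the onion; the onion belongs to the slicing event.
(b) Entailed — the narrative places the repainting before the erasing.
(c) Not entailed — the narrative places the slicing before the erasing, not after.
(d) Entailed — every conjunct here is already in the original erasing event.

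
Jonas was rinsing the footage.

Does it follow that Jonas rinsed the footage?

'rinse' is atelic; if Jonas was rinsing the footage, then Jonas rinsed the footage (for some time).

yes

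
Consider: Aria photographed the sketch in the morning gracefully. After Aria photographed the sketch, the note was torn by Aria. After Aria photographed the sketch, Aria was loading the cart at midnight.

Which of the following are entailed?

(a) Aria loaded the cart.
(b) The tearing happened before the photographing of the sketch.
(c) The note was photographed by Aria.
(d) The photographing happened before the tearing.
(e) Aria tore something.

(a) Not entailed — 'was loading' is progressive on an accomplishment; it does not entail the completed 'loaded'.
(b) Not entailed — the narrative places the photographing before the tearing, not after.
(c) Not entailed — Aria photographed the sketch, not the note; the note belongs to the tearing event.
(d) Entailed — the narrative places the photographing before the tearing.
(e) Entailed — this follows by dropping conjuncts from the tearing event's description.

(d), (e)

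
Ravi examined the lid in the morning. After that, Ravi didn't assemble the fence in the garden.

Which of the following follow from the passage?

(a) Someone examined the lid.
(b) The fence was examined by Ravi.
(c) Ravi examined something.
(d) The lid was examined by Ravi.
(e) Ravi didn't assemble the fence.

(a) Entailed — dropping 'in the morning' and generalizing the agent leaves a sub-description the original still satisfies.
(b) Not entailed — Ravi examined the lid, not the fence; the fence belongs to the assembling event.
(c) Entailed — every conjunct here is already in the original examining event.
(d) Entailed — dropping 'in the morning' leaves a sub-description the original still satisfies.
(e) Not entailed — dropping 'in the garden' under negation is not valid — the original leaves open that Ravi assembled the fence some other way.

(a), (c), (d)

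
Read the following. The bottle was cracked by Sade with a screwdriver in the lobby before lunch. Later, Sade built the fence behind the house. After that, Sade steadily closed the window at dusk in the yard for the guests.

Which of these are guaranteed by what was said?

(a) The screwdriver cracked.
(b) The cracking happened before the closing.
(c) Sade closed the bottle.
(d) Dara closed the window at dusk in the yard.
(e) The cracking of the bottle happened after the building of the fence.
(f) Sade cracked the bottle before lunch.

(a) Not entailed — the bottle is what cracked, not the screwdriver.
(b) Entailed — the narrative places the cracking before the closing.
(c) Not entailed — Sade closed the window, not the bottle; the bottle belongs to the cracking event.
(d) Not entailed — the passage has Sade closing the window, not Dara.
(e) Not entailed — the narrative places the cracking before the building, not after.
(f) Entailed — the original entails any weakening of itself; this just drops 'with a screwdriver', 'in the lobby'.

(b), (f)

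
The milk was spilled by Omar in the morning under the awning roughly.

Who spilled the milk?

Omar

'Omar' marks the agent of the spilling event.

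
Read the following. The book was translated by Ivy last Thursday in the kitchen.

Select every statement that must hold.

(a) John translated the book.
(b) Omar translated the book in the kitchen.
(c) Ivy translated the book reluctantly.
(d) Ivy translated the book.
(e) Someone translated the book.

(d), (e)

(a) Not entailed — the passage has Ivy translating the book, not John.
(b) Not entailed — the passage has Ivy translating the book, not Omar.
(c) Not entailed — 'reluctantly' adds information not in the original event.
(d) Entailed — dropping 'last Thursday', 'in the kitchen' leaves a sub-description the original still satisfies.
(e) Entailed — dropping 'last Thursday', 'in the kitchen' and generalizing the agent leaves a sub-description the original still satisfies.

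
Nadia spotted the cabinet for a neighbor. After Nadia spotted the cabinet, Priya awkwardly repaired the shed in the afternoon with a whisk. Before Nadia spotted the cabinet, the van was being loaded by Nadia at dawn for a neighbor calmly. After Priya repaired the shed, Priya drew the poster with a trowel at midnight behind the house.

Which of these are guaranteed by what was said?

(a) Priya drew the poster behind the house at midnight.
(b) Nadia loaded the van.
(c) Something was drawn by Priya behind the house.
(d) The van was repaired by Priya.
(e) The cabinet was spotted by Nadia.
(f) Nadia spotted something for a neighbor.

(a) Entailed — every conjunct here is already in the original drawing event.
(b) Not entailed — 'was loading' is progressive on an accomplishment; it does not entail the completed 'loaded'.
(c) Entailed — dropping 'with a trowel', 'at midnight' and generalizing the patient leaves a sub-description the original still satisfies.
(d) Not entailed — Priya repaired the shed, not the van; the van belongs to the loading event.
(e) Entailed — every conjunct here is already in the original spotting event.
(f) Entailed — every conjunct here is already in the original spotting event.

(a), (c), (e), (f)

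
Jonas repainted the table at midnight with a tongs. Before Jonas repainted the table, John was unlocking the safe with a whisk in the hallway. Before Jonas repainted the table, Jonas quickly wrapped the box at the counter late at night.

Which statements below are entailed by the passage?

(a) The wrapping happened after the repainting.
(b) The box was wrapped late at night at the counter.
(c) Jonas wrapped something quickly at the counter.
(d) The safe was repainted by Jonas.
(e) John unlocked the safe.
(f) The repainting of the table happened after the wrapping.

(a) Not entailed — the narrative places the wrapping before the repainting, not after.
(b) Entailed — the original entails any weakening of itself; this just drops 'quickly' and generalizes the agent.
(c) Entailed — the original entails any weakening of itself; this just drops 'late at night' and generalizes the patient.
(d) Not entailed — Jonas repainted the table, not the safe; the safe belongs to the unlocking event.
(e) Not entailed — 'was unlocking' is progressive on an accomplishment; it does not entail the completed 'unlocked'.
(f) Entailed — the narrative places the wrapping before the repainting.

(b), (c), (f)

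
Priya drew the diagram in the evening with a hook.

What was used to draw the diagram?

'with a hook' marks the instrument of the drawing event.

a hook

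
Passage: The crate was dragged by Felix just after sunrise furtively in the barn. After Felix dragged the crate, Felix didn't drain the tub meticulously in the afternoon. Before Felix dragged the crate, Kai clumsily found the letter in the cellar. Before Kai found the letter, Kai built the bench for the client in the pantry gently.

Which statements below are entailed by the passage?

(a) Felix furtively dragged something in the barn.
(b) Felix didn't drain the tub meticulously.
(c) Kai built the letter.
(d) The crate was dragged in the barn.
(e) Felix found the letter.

(a) Entailed — dropping 'just after sunrise' and generalizing the patient leaves a sub-description the original still satisfies.
(b) Not entailed — dropping 'in the afternoon' under negation is not valid — the original leaves open that Felix drained the tub some other way.
(c) Not entailed — Kai built the bench, not the letter; the letter belongs to the finding event.
(d) Entailed — this follows by dropping conjuncts from the dragging event's description.
(e) Not entailed — the passage has Kai finding the letter, not Felix.

(a), (d)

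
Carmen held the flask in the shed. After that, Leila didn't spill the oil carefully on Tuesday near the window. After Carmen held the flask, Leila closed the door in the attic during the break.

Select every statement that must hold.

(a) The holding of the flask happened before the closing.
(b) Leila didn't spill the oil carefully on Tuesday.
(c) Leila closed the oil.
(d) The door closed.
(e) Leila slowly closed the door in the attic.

(a) Entailed — the narrative places the holding before the closing.
(b) Not entailed — dropping 'near the window' under negation is not valid — the original leaves open that Leila spilled the oil some other way.
(c) Not entailed — Leila closed the door, not the oil; the oil belongs to the spilling event.
(d) Entailed — 'Leila closed the door' is causative; it entails the inchoative 'the door closed'.
(e) Not entailed — 'slowly' adds information not in the original event.

(a), (d)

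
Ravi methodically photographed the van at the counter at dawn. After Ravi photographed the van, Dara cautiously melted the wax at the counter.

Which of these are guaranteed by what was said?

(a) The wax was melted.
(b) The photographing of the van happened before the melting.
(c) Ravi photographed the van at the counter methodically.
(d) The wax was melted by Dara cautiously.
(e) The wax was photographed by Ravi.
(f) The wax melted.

(a), (b), (c), (d), (f)

(a) Entailed — dropping 'cautiously', 'at the counter' and generalizing the agent leaves a sub-description the original still satisfies.
(b) Entailed — the narrative places the photographing before the melting.
(c) Entailed — dropping 'at dawn' leaves a sub-description the original still satisfies.
(d) Entailed — the original entails any weakening of itself; this just drops 'at the counter'.
(e) Not entailed — Ravi photographed the van, not the wax; the wax belongs to the melting event.
(f) Entailed — 'Dara melted the wax' is causative; it entails the inchoative 'the wax melted'.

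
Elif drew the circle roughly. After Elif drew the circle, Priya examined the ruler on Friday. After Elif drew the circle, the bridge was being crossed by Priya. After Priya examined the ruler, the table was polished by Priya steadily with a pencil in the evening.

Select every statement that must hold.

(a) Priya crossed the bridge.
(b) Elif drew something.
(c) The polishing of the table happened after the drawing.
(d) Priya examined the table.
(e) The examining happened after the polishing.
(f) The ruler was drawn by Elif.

(b), (c)

(a) Not entailed — 'was crossing' is progressive on an accomplishment; it does not entail the completed 'crossed'.
(b) Entailed — every conjunct here is already in the original drawing event.
(c) Entailed — the narrative places the drawing before the polishing.
(d) Not entailed — Priya examined the ruler, not the table; the table belongs to the polishing event.
(e) Not entailed — the narrative places the examining before the polishing, not after.
(f) Not entailed — Elif drew the circle, not the ruler; the ruler belongs to the examining event.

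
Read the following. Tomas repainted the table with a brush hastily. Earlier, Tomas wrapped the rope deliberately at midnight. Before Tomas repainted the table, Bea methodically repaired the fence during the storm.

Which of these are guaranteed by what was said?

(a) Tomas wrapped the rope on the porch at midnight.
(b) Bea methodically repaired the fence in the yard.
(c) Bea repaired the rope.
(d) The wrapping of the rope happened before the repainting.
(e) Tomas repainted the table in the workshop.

(a) Not entailed — 'on the porch' adds information not in the original event.
(b) Not entailed — 'in the yard' adds information not in the original event.
(c) Not entailed — Bea repaired the fence, not the rope; the rope belongs to the wrapping event.
(d) Entailed — the narrative places the wrapping before the repainting.
(e) Not entailed — 'in the workshop' adds information not in the original event.

(d)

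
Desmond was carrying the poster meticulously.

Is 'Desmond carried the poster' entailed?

yes

'carry' is atelic; if Desmond was carrying the poster, then Desmond carried the poster (for some time).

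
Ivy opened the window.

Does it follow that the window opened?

yes

'Ivy opened the window' is the causative; it entails the inchoative 'the window opened'.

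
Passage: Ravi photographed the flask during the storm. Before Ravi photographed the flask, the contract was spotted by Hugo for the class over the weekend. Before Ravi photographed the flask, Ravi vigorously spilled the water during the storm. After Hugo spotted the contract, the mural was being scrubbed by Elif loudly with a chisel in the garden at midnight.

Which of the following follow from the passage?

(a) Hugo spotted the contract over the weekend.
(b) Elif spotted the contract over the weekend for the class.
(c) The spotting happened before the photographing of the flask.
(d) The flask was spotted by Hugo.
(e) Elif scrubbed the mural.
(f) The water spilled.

(a), (c), (e), (f)

(a) Entailed — every conjunct here is already in the original spotting event.
(b) Not entailed — the passage has Hugo spotting the contract, not Elif.
(c) Entailed — the narrative places the spotting before the photographing.
(d) Not entailed — Hugo spotted the contract, not the flask; the flask belongs to the photographing event.
(e) Entailed — 'scrub' is an activity; 'was scrubbing' entails that some scrubbing happened, so 'scrubbed' holds.
(f) Entailed — 'Ravi spilled the water' is causative; it entails the inchoative 'the water spilled'.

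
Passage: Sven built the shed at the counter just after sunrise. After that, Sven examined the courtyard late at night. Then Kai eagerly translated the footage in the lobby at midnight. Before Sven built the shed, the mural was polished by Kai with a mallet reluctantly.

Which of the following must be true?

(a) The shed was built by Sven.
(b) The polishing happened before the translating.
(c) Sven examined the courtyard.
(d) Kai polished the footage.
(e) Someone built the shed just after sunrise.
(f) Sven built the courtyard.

(a), (b), (c), (e)

(a) Entailed — every conjunct here is already in the original building event.
(b) Entailed — the narrative places the polishing before the translating.
(c) Entailed — dropping 'late at night' leaves a sub-description the original still satisfies.
(d) Not entailed — Kai polished the mural, not the footage; the footage belongs to the translating event.
(e) Entailed — every conjunct here is already in the original building event.
(f) Not entailed — Sven built the shed, not the courtyard; the courtyard belongs to the examining event.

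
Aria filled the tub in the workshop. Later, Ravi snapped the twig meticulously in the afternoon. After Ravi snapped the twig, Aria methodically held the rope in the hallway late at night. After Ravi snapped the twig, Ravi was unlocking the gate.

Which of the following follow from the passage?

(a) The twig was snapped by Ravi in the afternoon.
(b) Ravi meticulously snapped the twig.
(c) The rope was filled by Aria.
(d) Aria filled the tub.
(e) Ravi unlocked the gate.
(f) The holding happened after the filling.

(a) Entailed — dropping 'meticulously' leaves a sub-description the original still satisfies.
(b) Entailed — this follows by dropping conjuncts from the snapping event's description.
(c) Not entailed — Aria filled the tub, not the rope; the rope belongs to the holding event.
(d) Entailed — dropping 'in the workshop' leaves a sub-description the original still satisfies.
(e) Not entailed — 'was unlocking' is progressive on an accomplishment; it does not entail the completed 'unlocked'.
(f) Entailed — the narrative places the filling before the holding.

(a), (b), (d), (f)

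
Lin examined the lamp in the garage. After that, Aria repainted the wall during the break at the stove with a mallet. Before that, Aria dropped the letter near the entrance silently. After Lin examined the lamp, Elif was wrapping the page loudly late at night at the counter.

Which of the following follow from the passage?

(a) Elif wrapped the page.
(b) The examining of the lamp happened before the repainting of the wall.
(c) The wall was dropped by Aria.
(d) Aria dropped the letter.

(a) Not entailed — 'was wrapping' is progressive on an accomplishment; it does not entail the completed 'wrapped'.
(b) Entailed — the narrative places the examining before the repainting.
(c) Not entailed — Aria dropped the letter, not the wall; the wall belongs to the repainting event.
(d) Entailed — the original entails any weakening of itself; this just drops 'silently', 'near the entrance'.

(b), (d)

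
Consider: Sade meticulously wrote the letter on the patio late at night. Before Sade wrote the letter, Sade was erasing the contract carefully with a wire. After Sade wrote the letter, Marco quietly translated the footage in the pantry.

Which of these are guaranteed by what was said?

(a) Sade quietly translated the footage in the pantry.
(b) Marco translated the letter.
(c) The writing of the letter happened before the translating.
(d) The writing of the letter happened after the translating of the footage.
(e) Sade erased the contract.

(c)

(a) Not entailed — the passage has Marco translating the footage, not Sade.
(b) Not entailed — Marco translated the footage, not the letter; the letter belongs to the writing event.
(c) Entailed — the narrative places the writing before the translating.
(d) Not entailed — the narrative places the writing before the translating, not after.
(e) Not entailed — 'was erasing' is progressive on an accomplishment; it does not entail the completed 'erased'.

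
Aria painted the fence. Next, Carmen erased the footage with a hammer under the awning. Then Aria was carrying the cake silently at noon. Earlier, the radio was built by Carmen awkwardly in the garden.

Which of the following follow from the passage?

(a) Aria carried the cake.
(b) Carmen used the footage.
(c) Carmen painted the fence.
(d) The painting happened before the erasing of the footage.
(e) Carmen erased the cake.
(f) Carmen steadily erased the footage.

(a), (d)

(a) Entailed — 'carry' is an activity; 'was carrying' entails that some carrying happened, so 'carried' holds.
(b) Not entailed — the footage is the patient, not an instrument — Carmen used a hammer.
(c) Not entailed — the passage has Aria painting the fence, not Carmen.
(d) Entailed — the narrative places the painting before the erasing.
(e) Not entailed — Carmen erased the footage, not the cake; the cake belongs to the carrying event.
(f) Not entailed — 'steadily' adds information not in the original event.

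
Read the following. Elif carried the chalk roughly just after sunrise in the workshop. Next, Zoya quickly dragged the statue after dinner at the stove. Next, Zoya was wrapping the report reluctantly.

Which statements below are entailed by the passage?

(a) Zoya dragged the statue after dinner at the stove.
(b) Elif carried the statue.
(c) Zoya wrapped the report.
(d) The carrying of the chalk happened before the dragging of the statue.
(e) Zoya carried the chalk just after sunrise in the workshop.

(a), (d)

(a) Entailed — this follows by dropping conjuncts from the dragging event's description.
(b) Not entailed — Elif carried the chalk, not the statue; the statue belongs to the dragging event.
(c) Not entailed — 'was wrapping' is progressive on an accomplishment; it does not entail the completed 'wrapped'.
(d) Entailed — the narrative places the carrying before the dragging.
(e) Not entailed — the passage has Elif carrying the chalk, not Zoya.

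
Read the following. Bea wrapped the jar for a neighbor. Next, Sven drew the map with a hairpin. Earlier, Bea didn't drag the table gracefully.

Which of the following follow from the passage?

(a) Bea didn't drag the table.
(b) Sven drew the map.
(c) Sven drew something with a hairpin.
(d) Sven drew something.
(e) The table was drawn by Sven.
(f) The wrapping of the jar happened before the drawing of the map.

(a) Not entailed — dropping 'gracefully' under negation is not valid — the original leaves open that Bea dragged the table some other way.
(b) Entailed — the original entails any weakening of itself; this just drops 'with a hairpin'.
(c) Entailed — this follows by dropping conjuncts from the drawing event's description.
(d) Entailed — dropping 'with a hairpin' and generalizing the patient leaves a sub-description the original still satisfies.
(e) Not entailed — Sven drew the map, not the table; the table belongs to the dragging event.
(f) Entailed — the narrative places the wrapping before the drawing.

(b), (c), (d), (f)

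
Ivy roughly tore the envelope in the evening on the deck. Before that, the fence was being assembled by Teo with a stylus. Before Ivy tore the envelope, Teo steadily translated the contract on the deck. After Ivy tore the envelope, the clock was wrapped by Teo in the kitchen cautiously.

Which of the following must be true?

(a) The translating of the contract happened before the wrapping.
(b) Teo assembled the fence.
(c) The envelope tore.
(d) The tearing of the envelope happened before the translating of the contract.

(a), (c)

(a) Entailed — the narrative places the translating before the wrapping.
(b) Not entailed — 'was assembling' is progressive on an accomplishment; it does not entail the completed 'assembled'.
(c) Entailed — 'Ivy tore the envelope' is causative; it entails the inchoative 'the envelope tore'.
(d) Not entailed — the narrative places the translating before the tearing, not after.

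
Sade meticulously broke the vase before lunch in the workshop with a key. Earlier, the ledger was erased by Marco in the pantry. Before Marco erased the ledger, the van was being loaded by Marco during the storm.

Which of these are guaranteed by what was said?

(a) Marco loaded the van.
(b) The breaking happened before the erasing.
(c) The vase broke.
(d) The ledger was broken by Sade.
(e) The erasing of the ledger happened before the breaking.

(a) Not entailed — 'was loading' is progressive on an accomplishment; it does not entail the completed 'loaded'.
(b) Not entailed — the narrative places the erasing before the breaking, not after.
(c) Entailed — 'Sade broke the vase' is causative; it entails the inchoative 'the vase broke'.
(d) Not entailed — Sade broke the vase, not the ledger; the ledger belongs to the erasing event.
(e) Entailed — the narrative places the erasing before the breaking.

(c), (e)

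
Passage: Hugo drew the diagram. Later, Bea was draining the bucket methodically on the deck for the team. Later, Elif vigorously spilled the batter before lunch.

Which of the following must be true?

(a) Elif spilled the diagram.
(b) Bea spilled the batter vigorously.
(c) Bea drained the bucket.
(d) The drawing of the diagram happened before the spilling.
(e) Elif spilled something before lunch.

(d), (e)

(a) Not entailed — Elif spilled the batter, not the diagram; the diagram belongs to the drawing event.
(b) Not entailed — the passage has Elif spilling the batter, not Bea.
(c) Not entailed — 'was draining' is progressive on an accomplishment; it does not entail the completed 'drained'.
(d) Entailed — the narrative places the drawing before the spilling.
(e) Entailed — dropping 'vigorously' and generalizing the patient leaves a sub-description the original still satisfies.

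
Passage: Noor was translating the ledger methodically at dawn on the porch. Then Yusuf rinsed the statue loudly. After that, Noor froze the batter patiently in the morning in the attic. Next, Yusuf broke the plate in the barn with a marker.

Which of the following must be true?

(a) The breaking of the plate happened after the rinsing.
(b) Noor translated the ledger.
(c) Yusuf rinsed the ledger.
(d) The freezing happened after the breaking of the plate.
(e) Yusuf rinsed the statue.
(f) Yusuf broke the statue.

(a), (e)

(a) Entailed — the narrative places the rinsing before the breaking.
(b) Not entailed — 'was translating' is progressive on an accomplishment; it does not entail the completed 'translated'.
(c) Not entailed — Yusuf rinsed the statue, not the ledger; the ledger belongs to the translating event.
(d) Not entailed — the narrative places the freezing before the breaking, not after.
(e) Entailed — dropping 'loudly' leaves a sub-description the original still satisfies.
(f) Not entailed — Yusuf broke the plate, not the statue; the statue belongs to the rinsing event.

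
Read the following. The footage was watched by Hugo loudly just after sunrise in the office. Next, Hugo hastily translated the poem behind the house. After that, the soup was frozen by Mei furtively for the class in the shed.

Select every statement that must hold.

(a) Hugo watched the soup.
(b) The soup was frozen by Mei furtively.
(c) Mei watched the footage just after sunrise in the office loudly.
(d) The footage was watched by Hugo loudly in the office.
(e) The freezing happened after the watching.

(b), (d), (e)

(a) Not entailed — Hugo watched the footage, not the soup; the soup belongs to the freezing event.
(b) Entailed — the original entails any weakening of itself; this just drops 'in the shed', 'for the class'.
(c) Not entailed — the passage has Hugo watching the footage, not Mei.
(d) Entailed — dropping 'just after sunrise' leaves a sub-description the original still satisfies.
(e) Entailed — the narrative places the watching before the freezing.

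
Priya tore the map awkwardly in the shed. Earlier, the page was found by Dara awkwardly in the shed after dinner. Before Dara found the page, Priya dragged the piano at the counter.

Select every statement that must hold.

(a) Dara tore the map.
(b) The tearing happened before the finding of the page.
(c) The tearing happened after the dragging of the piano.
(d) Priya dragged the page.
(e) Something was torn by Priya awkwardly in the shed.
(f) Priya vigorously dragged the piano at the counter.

(a) Not entailed — the passage has Priya tearing the map, not Dara.
(b) Not entailed — the narrative places the finding before the tearing, not after.
(c) Entailed — the narrative places the dragging before the tearing.
(d) Not entailed — Priya dragged the piano, not the page; the page belongs to the finding event.
(e) Entailed — the original entails any weakening of itself; this just generalizes the patient.
(f) Not entailed — 'vigorously' adds information not in the original event.

(c), (e)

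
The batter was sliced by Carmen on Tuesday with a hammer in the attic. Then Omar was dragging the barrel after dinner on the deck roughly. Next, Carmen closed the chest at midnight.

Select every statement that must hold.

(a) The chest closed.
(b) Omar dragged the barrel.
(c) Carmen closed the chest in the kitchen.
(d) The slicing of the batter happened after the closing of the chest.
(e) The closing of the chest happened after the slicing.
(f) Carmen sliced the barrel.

(a) Entailed — 'Carmen closed the chest' is causative; it entails the inchoative 'the chest closed'.
(b) Entailed — 'drag' is an activity; 'was dragging' entails that some dragging happened, so 'dragged' holds.
(c) Not entailed — 'in the kitchen' adds information not in the original event.
(d) Not entailed — the narrative places the slicing before the closing, not after.
(e) Entailed — the narrative places the slicing before the closing.
(f) Not entailed — Carmen sliced the batter, not the barrel; the barrel belongs to the dragging event.

(a), (b), (e)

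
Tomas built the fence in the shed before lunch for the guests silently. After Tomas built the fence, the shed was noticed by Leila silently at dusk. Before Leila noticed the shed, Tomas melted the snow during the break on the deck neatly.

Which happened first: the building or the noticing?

The connectives place the building before the noticing.

the building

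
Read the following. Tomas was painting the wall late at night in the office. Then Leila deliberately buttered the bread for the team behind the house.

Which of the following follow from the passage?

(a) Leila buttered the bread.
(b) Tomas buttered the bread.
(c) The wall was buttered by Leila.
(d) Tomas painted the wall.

(a) Entailed — every conjunct here is already in the original buttering event.
(b) Not entailed — the passage has Leila buttering the bread, not Tomas.
(c) Not entailed — Leila buttered the bread, not the wall; the wall belongs to the painting event.
(d) Not entailed — 'was painting' is progressive on an accomplishment; it does not entail the completed 'painted'.

(a)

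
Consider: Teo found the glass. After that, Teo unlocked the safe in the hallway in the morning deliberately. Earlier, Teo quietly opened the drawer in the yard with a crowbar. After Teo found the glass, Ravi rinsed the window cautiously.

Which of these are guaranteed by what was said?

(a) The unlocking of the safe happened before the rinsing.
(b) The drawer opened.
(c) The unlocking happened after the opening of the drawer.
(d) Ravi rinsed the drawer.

(a) Not entailed — the narrative doesn't order the unlocking relative to the rinsing.
(b) Entailed — 'Teo opened the drawer' is causative; it entails the inchoative 'the drawer opened'.
(c) Entailed — the narrative places the opening before the unlocking.
(d) Not entailed — Ravi rinsed the window, not the drawer; the drawer belongs to the opening event.

(b), (c)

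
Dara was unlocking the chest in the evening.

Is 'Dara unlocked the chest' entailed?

'was unlocking' is progressive; for an accomplishment like 'unlock the chest', it doesn't entail completion.

no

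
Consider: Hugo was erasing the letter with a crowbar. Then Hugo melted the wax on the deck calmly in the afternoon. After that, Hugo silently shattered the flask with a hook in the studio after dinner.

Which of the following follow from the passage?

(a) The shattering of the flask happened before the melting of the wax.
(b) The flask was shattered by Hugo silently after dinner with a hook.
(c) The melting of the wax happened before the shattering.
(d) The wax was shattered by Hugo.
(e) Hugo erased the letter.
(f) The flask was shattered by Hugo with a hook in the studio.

(b), (c), (f)

(a) Not entailed — the narrative places the melting before the shattering, not after.
(b) Entailed — dropping 'in the studio' leaves a sub-description the original still satisfies.
(c) Entailed — the narrative places the melting before the shattering.
(d) Not entailed — Hugo shattered the flask, not the wax; the wax belongs to the melting event.
(e) Not entailed — 'was erasing' is progressive on an accomplishment; it does not entail the completed 'erased'.
(f) Entailed — the original entails any weakening of itself; this just drops 'after dinner', 'silently'.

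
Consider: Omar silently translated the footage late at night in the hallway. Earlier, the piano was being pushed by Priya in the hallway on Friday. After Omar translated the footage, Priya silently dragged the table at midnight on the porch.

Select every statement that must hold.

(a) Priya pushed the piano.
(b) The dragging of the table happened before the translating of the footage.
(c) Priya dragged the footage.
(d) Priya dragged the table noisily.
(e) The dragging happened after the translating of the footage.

(a), (e)

(a) Entailed — 'push' is an activity; 'was pushing' entails that some pushing happened, so 'pushed' holds.
(b) Not entailed — the narrative places the translating before the dragging, not after.
(c) Not entailed — Priya dragged the table, not the footage; the footage belongs to the translating event.
(d) Not entailed — 'noisily' adds a manner not in (and inconsistent with) the original.
(e) Entailed — the narrative places the translating before the dragging.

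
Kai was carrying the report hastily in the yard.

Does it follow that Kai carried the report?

yes

'carry' is atelic; if Kai was carrying the report, then Kai carried the report (for some time).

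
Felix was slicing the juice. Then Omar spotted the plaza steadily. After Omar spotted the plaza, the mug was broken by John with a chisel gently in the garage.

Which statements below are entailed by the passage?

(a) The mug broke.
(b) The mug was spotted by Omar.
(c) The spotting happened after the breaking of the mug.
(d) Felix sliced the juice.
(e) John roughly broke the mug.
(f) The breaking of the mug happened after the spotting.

(a) Entailed — 'John broke the mug' is causative; it entails the inchoative 'the mug broke'.
(b) Not entailed — Omar spotted the plaza, not the mug; the mug belongs to the breaking event.
(c) Not entailed — the narrative places the spotting before the breaking, not after.
(d) Not entailed — 'was slicing' is progressive on an accomplishment; it does not entail the completed 'sliced'.
(e) Not entailed — 'roughly' adds a manner not in (and inconsistent with) the original.
(f) Entailed — the narrative places the spotting before the breaking.

(a), (f)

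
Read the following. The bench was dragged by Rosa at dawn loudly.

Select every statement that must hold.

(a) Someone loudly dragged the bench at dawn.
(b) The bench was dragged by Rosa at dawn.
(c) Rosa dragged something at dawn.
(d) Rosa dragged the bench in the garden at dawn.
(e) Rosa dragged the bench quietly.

(a) Entailed — generalizing the agent leaves a sub-description the original still satisfies.
(b) Entailed — dropping 'loudly' leaves a sub-description the original still satisfies.
(c) Entailed — this follows by dropping conjuncts from the dragging event's description.
(d) Not entailed — 'in the garden' adds information not in the original event.
(e) Not entailed — 'quietly' adds a manner not in (and inconsistent with) the original.

(a), (b), (c)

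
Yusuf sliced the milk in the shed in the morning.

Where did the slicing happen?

'in the shed' marks the location of the slicing event.

in the shed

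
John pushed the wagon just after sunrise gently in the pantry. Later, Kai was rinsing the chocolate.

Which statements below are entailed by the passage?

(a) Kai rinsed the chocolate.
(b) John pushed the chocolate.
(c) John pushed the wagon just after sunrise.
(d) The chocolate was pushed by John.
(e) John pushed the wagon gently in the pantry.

(a) Entailed — 'rinse' is an activity; 'was rinsing' entails that some rinsing happened, so 'rinsed' holds.
(b) Not entailed — John pushed the wagon, not the chocolate; the chocolate belongs to the rinsing event.
(c) Entailed — dropping 'in the pantry', 'gently' leaves a sub-description the original still satisfies.
(d) Not entailed — John pushed the wagon, not the chocolate; the chocolate belongs to the rinsing event.
(e) Entailed — this follows by dropping conjuncts from the pushing event's description.

(a), (c), (e)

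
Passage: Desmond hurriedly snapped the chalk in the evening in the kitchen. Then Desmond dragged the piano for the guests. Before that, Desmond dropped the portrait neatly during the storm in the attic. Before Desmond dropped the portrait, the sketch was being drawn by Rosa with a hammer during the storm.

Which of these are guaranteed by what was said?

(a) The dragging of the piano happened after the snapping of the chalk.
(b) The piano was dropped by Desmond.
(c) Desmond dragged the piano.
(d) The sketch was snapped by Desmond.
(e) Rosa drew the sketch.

(a), (c)

(a) Entailed — the narrative places the snapping before the dragging.
(b) Not entailed — Desmond dropped the portrait, not the piano; the piano belongs to the dragging event.
(c) Entailed — every conjunct here is already in the original dragging event.
(d) Not entailed — Desmond snapped the chalk, not the sketch; the sketch belongs to the drawing event.
(e) Not entailed — 'was drawing' is progressive on an accomplishment; it does not entail the completed 'drew'.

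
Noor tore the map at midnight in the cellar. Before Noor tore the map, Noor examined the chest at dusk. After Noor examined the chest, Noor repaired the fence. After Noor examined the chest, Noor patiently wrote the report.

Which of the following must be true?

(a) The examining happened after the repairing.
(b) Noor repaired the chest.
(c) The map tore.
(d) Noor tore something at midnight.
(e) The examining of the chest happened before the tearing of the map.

(a) Not entailed — the narrative places the examining before the repairing, not after.
(b) Not entailed — Noor repaired the fence, not the chest; the chest belongs to the examining event.
(c) Entailed — 'Noor tore the map' is causative; it entails the inchoative 'the map tore'.
(d) Entailed — dropping 'in the cellar' and generalizing the patient leaves a sub-description the original still satisfies.
(e) Entailed — the narrative places the examining before the tearing.

(c), (d), (e)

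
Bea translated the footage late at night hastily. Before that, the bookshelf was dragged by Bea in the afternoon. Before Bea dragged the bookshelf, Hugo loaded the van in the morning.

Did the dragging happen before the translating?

The narrative orders the dragging before the translating.

yes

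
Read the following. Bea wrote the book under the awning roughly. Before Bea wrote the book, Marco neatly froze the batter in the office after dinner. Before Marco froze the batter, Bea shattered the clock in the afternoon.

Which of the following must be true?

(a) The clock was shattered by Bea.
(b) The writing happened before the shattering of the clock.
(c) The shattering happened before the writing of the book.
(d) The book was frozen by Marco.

(a) Entailed — dropping 'in the afternoon' leaves a sub-description the original still satisfies.
(b) Not entailed — the narrative places the shattering before the writing, not after.
(c) Entailed — the narrative places the shattering before the writing.
(d) Not entailed — Marco froze the batter, not the book; the book belongs to the writing event.

(a), (c)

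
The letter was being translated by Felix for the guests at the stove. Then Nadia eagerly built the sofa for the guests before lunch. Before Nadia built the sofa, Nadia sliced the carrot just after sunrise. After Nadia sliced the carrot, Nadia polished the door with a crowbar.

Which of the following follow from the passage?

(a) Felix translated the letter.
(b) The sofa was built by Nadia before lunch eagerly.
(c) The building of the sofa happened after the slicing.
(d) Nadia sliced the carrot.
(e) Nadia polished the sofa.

(a) Not entailed — 'was translating' is progressive on an accomplishment; it does not entail the completed 'translated'.
(b) Entailed — dropping 'for the guests' leaves a sub-description the original still satisfies.
(c) Entailed — the narrative places the slicing before the building.
(d) Entailed — dropping 'just after sunrise' leaves a sub-description the original still satisfies.
(e) Not entailed — Nadia polished the door, not the sofa; the sofa belongs to the building event.

(b), (c), (d)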